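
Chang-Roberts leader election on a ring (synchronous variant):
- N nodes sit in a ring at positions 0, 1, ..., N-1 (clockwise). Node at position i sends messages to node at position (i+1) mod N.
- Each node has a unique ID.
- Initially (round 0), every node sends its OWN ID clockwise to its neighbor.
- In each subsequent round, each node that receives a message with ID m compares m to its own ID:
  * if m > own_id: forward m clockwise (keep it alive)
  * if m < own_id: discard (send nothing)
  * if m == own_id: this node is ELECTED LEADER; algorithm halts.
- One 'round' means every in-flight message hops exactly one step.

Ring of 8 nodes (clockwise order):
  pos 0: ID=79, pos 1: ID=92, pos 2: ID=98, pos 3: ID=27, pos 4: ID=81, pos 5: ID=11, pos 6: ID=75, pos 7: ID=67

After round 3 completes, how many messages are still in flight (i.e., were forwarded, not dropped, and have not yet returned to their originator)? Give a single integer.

Answer: 2

Derivation:
Round 1: pos1(id92) recv 79: drop; pos2(id98) recv 92: drop; pos3(id27) recv 98: fwd; pos4(id81) recv 27: drop; pos5(id11) recv 81: fwd; pos6(id75) recv 11: drop; pos7(id67) recv 75: fwd; pos0(id79) recv 67: drop
Round 2: pos4(id81) recv 98: fwd; pos6(id75) recv 81: fwd; pos0(id79) recv 75: drop
Round 3: pos5(id11) recv 98: fwd; pos7(id67) recv 81: fwd
After round 3: 2 messages still in flight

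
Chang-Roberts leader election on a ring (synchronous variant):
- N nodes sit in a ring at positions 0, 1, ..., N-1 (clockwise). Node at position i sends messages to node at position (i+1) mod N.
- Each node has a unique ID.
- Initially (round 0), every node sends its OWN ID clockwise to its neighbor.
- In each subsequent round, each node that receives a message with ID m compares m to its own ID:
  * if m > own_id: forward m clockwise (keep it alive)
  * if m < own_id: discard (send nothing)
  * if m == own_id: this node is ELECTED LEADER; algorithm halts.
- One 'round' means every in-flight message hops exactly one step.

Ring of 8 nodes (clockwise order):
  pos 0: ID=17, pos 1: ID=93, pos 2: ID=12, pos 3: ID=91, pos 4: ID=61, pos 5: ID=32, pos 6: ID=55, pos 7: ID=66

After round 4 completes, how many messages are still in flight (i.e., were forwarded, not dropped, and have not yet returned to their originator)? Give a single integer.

Round 1: pos1(id93) recv 17: drop; pos2(id12) recv 93: fwd; pos3(id91) recv 12: drop; pos4(id61) recv 91: fwd; pos5(id32) recv 61: fwd; pos6(id55) recv 32: drop; pos7(id66) recv 55: drop; pos0(id17) recv 66: fwd
Round 2: pos3(id91) recv 93: fwd; pos5(id32) recv 91: fwd; pos6(id55) recv 61: fwd; pos1(id93) recv 66: drop
Round 3: pos4(id61) recv 93: fwd; pos6(id55) recv 91: fwd; pos7(id66) recv 61: drop
Round 4: pos5(id32) recv 93: fwd; pos7(id66) recv 91: fwd
After round 4: 2 messages still in flight

Answer: 2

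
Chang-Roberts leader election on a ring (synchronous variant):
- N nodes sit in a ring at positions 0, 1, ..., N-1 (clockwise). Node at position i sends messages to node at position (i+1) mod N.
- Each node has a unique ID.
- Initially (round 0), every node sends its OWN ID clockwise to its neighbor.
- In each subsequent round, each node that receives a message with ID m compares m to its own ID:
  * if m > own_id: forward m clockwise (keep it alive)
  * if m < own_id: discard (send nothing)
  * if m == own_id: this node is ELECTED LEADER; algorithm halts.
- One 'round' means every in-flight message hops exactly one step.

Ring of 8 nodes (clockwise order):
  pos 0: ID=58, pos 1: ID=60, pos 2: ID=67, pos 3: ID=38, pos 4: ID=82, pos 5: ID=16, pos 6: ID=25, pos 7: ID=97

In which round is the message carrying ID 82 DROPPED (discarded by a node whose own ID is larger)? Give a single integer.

Answer: 3

Derivation:
Round 1: pos1(id60) recv 58: drop; pos2(id67) recv 60: drop; pos3(id38) recv 67: fwd; pos4(id82) recv 38: drop; pos5(id16) recv 82: fwd; pos6(id25) recv 16: drop; pos7(id97) recv 25: drop; pos0(id58) recv 97: fwd
Round 2: pos4(id82) recv 67: drop; pos6(id25) recv 82: fwd; pos1(id60) recv 97: fwd
Round 3: pos7(id97) recv 82: drop; pos2(id67) recv 97: fwd
Round 4: pos3(id38) recv 97: fwd
Round 5: pos4(id82) recv 97: fwd
Round 6: pos5(id16) recv 97: fwd
Round 7: pos6(id25) recv 97: fwd
Round 8: pos7(id97) recv 97: ELECTED
Message ID 82 originates at pos 4; dropped at pos 7 in round 3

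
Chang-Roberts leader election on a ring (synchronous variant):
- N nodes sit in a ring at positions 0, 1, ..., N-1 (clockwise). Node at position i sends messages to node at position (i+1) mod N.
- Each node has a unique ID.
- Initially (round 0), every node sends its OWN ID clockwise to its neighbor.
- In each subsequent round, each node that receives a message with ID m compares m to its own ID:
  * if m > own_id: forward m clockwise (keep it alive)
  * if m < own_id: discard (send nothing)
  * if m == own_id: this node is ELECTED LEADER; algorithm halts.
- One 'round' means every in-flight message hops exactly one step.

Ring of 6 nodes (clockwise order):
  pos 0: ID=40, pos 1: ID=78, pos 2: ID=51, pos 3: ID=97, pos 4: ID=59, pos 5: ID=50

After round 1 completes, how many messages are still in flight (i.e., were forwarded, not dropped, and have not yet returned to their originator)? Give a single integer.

Round 1: pos1(id78) recv 40: drop; pos2(id51) recv 78: fwd; pos3(id97) recv 51: drop; pos4(id59) recv 97: fwd; pos5(id50) recv 59: fwd; pos0(id40) recv 50: fwd
After round 1: 4 messages still in flight

Answer: 4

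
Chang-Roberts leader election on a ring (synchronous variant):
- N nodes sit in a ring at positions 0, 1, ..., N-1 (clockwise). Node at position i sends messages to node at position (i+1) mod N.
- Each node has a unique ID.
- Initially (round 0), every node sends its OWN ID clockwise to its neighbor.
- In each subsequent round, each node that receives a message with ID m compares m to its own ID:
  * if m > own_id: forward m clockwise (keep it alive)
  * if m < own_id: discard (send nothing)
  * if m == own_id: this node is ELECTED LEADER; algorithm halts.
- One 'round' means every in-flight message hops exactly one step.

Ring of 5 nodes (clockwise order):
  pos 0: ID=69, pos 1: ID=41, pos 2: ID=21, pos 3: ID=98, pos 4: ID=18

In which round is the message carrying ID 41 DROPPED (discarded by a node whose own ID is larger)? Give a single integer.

Round 1: pos1(id41) recv 69: fwd; pos2(id21) recv 41: fwd; pos3(id98) recv 21: drop; pos4(id18) recv 98: fwd; pos0(id69) recv 18: drop
Round 2: pos2(id21) recv 69: fwd; pos3(id98) recv 41: drop; pos0(id69) recv 98: fwd
Round 3: pos3(id98) recv 69: drop; pos1(id41) recv 98: fwd
Round 4: pos2(id21) recv 98: fwd
Round 5: pos3(id98) recv 98: ELECTED
Message ID 41 originates at pos 1; dropped at pos 3 in round 2

Answer: 2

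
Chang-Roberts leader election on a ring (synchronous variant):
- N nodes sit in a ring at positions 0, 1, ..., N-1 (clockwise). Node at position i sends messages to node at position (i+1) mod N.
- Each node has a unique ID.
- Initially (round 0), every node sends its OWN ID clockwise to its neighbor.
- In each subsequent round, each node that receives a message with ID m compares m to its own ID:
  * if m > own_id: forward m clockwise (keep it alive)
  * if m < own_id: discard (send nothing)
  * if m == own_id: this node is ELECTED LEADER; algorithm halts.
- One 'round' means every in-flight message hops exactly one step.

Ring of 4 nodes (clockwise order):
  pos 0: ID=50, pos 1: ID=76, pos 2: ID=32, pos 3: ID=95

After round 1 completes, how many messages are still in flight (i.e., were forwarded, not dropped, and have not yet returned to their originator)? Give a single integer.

Answer: 2

Derivation:
Round 1: pos1(id76) recv 50: drop; pos2(id32) recv 76: fwd; pos3(id95) recv 32: drop; pos0(id50) recv 95: fwd
After round 1: 2 messages still in flight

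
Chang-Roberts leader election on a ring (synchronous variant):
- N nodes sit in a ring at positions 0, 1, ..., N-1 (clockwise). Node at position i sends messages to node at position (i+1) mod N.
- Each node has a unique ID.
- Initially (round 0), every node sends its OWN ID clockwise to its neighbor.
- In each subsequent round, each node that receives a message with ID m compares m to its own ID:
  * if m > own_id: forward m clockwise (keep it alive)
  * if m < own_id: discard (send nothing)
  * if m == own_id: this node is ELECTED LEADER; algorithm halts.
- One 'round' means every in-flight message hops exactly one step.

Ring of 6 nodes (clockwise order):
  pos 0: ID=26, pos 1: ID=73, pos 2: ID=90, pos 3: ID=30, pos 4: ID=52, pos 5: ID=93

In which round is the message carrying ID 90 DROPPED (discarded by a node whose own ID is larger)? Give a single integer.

Round 1: pos1(id73) recv 26: drop; pos2(id90) recv 73: drop; pos3(id30) recv 90: fwd; pos4(id52) recv 30: drop; pos5(id93) recv 52: drop; pos0(id26) recv 93: fwd
Round 2: pos4(id52) recv 90: fwd; pos1(id73) recv 93: fwd
Round 3: pos5(id93) recv 90: drop; pos2(id90) recv 93: fwd
Round 4: pos3(id30) recv 93: fwd
Round 5: pos4(id52) recv 93: fwd
Round 6: pos5(id93) recv 93: ELECTED
Message ID 90 originates at pos 2; dropped at pos 5 in round 3

Answer: 3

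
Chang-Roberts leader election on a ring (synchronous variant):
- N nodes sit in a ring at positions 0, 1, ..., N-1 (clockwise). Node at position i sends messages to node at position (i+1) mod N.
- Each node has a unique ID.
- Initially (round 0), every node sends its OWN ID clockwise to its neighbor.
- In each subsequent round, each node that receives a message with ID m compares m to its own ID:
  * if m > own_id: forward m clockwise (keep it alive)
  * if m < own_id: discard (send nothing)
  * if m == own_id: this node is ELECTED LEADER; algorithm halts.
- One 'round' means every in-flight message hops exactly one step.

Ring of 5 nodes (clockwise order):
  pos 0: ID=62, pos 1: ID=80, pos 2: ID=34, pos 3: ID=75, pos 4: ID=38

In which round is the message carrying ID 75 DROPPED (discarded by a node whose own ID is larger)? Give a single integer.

Answer: 3

Derivation:
Round 1: pos1(id80) recv 62: drop; pos2(id34) recv 80: fwd; pos3(id75) recv 34: drop; pos4(id38) recv 75: fwd; pos0(id62) recv 38: drop
Round 2: pos3(id75) recv 80: fwd; pos0(id62) recv 75: fwd
Round 3: pos4(id38) recv 80: fwd; pos1(id80) recv 75: drop
Round 4: pos0(id62) recv 80: fwd
Round 5: pos1(id80) recv 80: ELECTED
Message ID 75 originates at pos 3; dropped at pos 1 in round 3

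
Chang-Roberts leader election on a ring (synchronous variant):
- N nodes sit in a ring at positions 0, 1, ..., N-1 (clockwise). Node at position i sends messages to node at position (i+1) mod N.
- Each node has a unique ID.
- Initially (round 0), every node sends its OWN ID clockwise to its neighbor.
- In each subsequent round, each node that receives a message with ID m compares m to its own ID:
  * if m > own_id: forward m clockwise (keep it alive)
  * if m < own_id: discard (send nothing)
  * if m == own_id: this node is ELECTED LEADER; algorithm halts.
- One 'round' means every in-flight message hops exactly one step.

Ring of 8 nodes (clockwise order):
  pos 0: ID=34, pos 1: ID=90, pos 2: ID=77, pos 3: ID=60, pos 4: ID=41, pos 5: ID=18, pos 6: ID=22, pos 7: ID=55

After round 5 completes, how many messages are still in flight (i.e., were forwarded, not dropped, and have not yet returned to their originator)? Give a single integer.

Answer: 3

Derivation:
Round 1: pos1(id90) recv 34: drop; pos2(id77) recv 90: fwd; pos3(id60) recv 77: fwd; pos4(id41) recv 60: fwd; pos5(id18) recv 41: fwd; pos6(id22) recv 18: drop; pos7(id55) recv 22: drop; pos0(id34) recv 55: fwd
Round 2: pos3(id60) recv 90: fwd; pos4(id41) recv 77: fwd; pos5(id18) recv 60: fwd; pos6(id22) recv 41: fwd; pos1(id90) recv 55: drop
Round 3: pos4(id41) recv 90: fwd; pos5(id18) recv 77: fwd; pos6(id22) recv 60: fwd; pos7(id55) recv 41: drop
Round 4: pos5(id18) recv 90: fwd; pos6(id22) recv 77: fwd; pos7(id55) recv 60: fwd
Round 5: pos6(id22) recv 90: fwd; pos7(id55) recv 77: fwd; pos0(id34) recv 60: fwd
After round 5: 3 messages still in flight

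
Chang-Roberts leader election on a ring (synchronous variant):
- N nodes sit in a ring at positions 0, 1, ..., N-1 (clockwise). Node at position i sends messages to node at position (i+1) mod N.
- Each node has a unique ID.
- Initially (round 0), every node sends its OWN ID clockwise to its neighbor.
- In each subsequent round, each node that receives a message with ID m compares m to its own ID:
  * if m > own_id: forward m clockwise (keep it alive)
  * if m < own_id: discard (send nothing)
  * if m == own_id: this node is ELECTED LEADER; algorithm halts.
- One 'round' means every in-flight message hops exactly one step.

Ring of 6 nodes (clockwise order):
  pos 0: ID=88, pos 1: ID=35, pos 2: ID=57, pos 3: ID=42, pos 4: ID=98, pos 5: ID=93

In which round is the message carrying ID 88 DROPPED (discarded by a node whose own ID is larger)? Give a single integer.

Answer: 4

Derivation:
Round 1: pos1(id35) recv 88: fwd; pos2(id57) recv 35: drop; pos3(id42) recv 57: fwd; pos4(id98) recv 42: drop; pos5(id93) recv 98: fwd; pos0(id88) recv 93: fwd
Round 2: pos2(id57) recv 88: fwd; pos4(id98) recv 57: drop; pos0(id88) recv 98: fwd; pos1(id35) recv 93: fwd
Round 3: pos3(id42) recv 88: fwd; pos1(id35) recv 98: fwd; pos2(id57) recv 93: fwd
Round 4: pos4(id98) recv 88: drop; pos2(id57) recv 98: fwd; pos3(id42) recv 93: fwd
Round 5: pos3(id42) recv 98: fwd; pos4(id98) recv 93: drop
Round 6: pos4(id98) recv 98: ELECTED
Message ID 88 originates at pos 0; dropped at pos 4 in round 4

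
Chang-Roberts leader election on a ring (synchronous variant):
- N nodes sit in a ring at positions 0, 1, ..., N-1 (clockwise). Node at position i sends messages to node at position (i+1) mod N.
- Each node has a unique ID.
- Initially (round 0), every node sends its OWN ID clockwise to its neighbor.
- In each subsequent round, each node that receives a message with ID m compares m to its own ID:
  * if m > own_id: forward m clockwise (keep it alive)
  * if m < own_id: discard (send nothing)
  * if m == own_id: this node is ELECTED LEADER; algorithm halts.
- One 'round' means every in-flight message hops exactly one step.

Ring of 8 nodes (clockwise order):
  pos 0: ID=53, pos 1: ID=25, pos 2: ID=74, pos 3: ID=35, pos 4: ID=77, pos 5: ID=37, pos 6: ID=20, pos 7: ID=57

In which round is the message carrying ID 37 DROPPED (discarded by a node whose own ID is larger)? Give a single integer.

Answer: 2

Derivation:
Round 1: pos1(id25) recv 53: fwd; pos2(id74) recv 25: drop; pos3(id35) recv 74: fwd; pos4(id77) recv 35: drop; pos5(id37) recv 77: fwd; pos6(id20) recv 37: fwd; pos7(id57) recv 20: drop; pos0(id53) recv 57: fwd
Round 2: pos2(id74) recv 53: drop; pos4(id77) recv 74: drop; pos6(id20) recv 77: fwd; pos7(id57) recv 37: drop; pos1(id25) recv 57: fwd
Round 3: pos7(id57) recv 77: fwd; pos2(id74) recv 57: drop
Round 4: pos0(id53) recv 77: fwd
Round 5: pos1(id25) recv 77: fwd
Round 6: pos2(id74) recv 77: fwd
Round 7: pos3(id35) recv 77: fwd
Round 8: pos4(id77) recv 77: ELECTED
Message ID 37 originates at pos 5; dropped at pos 7 in round 2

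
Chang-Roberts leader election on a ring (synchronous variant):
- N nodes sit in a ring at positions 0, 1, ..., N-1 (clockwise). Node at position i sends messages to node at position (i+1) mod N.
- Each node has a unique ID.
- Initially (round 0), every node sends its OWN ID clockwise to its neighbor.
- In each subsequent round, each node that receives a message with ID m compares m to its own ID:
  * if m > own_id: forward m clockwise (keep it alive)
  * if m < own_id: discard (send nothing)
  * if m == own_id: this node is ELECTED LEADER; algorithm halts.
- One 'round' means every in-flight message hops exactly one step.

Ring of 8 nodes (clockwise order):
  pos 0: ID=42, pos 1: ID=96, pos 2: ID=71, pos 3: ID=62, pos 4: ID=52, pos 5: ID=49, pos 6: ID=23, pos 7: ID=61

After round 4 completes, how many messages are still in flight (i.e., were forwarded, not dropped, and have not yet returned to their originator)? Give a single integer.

Round 1: pos1(id96) recv 42: drop; pos2(id71) recv 96: fwd; pos3(id62) recv 71: fwd; pos4(id52) recv 62: fwd; pos5(id49) recv 52: fwd; pos6(id23) recv 49: fwd; pos7(id61) recv 23: drop; pos0(id42) recv 61: fwd
Round 2: pos3(id62) recv 96: fwd; pos4(id52) recv 71: fwd; pos5(id49) recv 62: fwd; pos6(id23) recv 52: fwd; pos7(id61) recv 49: drop; pos1(id96) recv 61: drop
Round 3: pos4(id52) recv 96: fwd; pos5(id49) recv 71: fwd; pos6(id23) recv 62: fwd; pos7(id61) recv 52: drop
Round 4: pos5(id49) recv 96: fwd; pos6(id23) recv 71: fwd; pos7(id61) recv 62: fwd
After round 4: 3 messages still in flight

Answer: 3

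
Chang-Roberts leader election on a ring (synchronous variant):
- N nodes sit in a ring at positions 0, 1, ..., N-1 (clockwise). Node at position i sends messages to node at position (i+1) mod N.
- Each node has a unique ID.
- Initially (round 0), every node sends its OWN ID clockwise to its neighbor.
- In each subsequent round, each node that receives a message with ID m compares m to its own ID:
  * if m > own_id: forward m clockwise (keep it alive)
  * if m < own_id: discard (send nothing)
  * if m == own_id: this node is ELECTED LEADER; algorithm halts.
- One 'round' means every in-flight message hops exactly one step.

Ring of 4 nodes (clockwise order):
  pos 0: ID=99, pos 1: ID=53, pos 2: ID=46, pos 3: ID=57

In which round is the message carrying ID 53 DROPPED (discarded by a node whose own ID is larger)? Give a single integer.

Answer: 2

Derivation:
Round 1: pos1(id53) recv 99: fwd; pos2(id46) recv 53: fwd; pos3(id57) recv 46: drop; pos0(id99) recv 57: drop
Round 2: pos2(id46) recv 99: fwd; pos3(id57) recv 53: drop
Round 3: pos3(id57) recv 99: fwd
Round 4: pos0(id99) recv 99: ELECTED
Message ID 53 originates at pos 1; dropped at pos 3 in round 2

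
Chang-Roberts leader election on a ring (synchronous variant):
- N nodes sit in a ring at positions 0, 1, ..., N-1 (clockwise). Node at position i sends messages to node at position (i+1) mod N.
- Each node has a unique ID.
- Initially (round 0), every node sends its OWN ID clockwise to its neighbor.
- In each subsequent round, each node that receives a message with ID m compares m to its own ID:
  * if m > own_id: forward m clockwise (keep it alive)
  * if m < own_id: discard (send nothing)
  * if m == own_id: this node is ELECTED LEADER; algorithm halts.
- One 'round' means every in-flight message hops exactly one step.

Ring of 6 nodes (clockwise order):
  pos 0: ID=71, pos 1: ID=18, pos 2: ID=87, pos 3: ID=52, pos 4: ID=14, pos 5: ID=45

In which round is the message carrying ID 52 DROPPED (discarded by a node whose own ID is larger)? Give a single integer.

Round 1: pos1(id18) recv 71: fwd; pos2(id87) recv 18: drop; pos3(id52) recv 87: fwd; pos4(id14) recv 52: fwd; pos5(id45) recv 14: drop; pos0(id71) recv 45: drop
Round 2: pos2(id87) recv 71: drop; pos4(id14) recv 87: fwd; pos5(id45) recv 52: fwd
Round 3: pos5(id45) recv 87: fwd; pos0(id71) recv 52: drop
Round 4: pos0(id71) recv 87: fwd
Round 5: pos1(id18) recv 87: fwd
Round 6: pos2(id87) recv 87: ELECTED
Message ID 52 originates at pos 3; dropped at pos 0 in round 3

Answer: 3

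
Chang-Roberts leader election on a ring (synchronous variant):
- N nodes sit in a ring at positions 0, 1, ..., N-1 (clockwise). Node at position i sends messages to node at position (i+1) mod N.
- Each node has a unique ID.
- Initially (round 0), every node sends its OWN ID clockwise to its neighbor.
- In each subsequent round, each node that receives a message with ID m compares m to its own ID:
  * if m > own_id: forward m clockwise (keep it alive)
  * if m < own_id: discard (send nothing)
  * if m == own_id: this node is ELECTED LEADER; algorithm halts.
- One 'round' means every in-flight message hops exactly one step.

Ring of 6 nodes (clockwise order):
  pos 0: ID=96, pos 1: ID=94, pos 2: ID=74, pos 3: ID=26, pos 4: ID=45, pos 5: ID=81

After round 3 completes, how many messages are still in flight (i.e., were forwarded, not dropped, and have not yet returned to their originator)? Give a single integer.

Answer: 2

Derivation:
Round 1: pos1(id94) recv 96: fwd; pos2(id74) recv 94: fwd; pos3(id26) recv 74: fwd; pos4(id45) recv 26: drop; pos5(id81) recv 45: drop; pos0(id96) recv 81: drop
Round 2: pos2(id74) recv 96: fwd; pos3(id26) recv 94: fwd; pos4(id45) recv 74: fwd
Round 3: pos3(id26) recv 96: fwd; pos4(id45) recv 94: fwd; pos5(id81) recv 74: drop
After round 3: 2 messages still in flight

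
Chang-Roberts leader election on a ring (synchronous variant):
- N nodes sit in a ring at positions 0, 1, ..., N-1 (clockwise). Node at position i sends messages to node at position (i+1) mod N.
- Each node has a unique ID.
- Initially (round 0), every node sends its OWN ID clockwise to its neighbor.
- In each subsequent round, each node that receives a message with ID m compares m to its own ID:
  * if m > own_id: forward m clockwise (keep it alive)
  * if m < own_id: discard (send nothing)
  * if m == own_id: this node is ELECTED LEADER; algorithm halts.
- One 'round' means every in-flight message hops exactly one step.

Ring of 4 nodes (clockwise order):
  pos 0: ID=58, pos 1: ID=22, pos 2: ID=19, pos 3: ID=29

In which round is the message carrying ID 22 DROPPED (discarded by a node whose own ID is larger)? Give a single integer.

Answer: 2

Derivation:
Round 1: pos1(id22) recv 58: fwd; pos2(id19) recv 22: fwd; pos3(id29) recv 19: drop; pos0(id58) recv 29: drop
Round 2: pos2(id19) recv 58: fwd; pos3(id29) recv 22: drop
Round 3: pos3(id29) recv 58: fwd
Round 4: pos0(id58) recv 58: ELECTED
Message ID 22 originates at pos 1; dropped at pos 3 in round 2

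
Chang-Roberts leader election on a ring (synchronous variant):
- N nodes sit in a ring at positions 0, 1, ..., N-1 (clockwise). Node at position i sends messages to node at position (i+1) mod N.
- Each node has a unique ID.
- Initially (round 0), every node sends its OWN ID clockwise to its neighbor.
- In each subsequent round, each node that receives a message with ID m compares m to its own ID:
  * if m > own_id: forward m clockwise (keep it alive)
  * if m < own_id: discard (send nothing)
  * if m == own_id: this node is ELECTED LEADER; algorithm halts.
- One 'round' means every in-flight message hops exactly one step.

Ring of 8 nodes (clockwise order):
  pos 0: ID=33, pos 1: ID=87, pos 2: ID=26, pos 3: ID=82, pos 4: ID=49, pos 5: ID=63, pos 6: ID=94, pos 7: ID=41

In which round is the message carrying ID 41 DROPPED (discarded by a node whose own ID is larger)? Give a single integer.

Round 1: pos1(id87) recv 33: drop; pos2(id26) recv 87: fwd; pos3(id82) recv 26: drop; pos4(id49) recv 82: fwd; pos5(id63) recv 49: drop; pos6(id94) recv 63: drop; pos7(id41) recv 94: fwd; pos0(id33) recv 41: fwd
Round 2: pos3(id82) recv 87: fwd; pos5(id63) recv 82: fwd; pos0(id33) recv 94: fwd; pos1(id87) recv 41: drop
Round 3: pos4(id49) recv 87: fwd; pos6(id94) recv 82: drop; pos1(id87) recv 94: fwd
Round 4: pos5(id63) recv 87: fwd; pos2(id26) recv 94: fwd
Round 5: pos6(id94) recv 87: drop; pos3(id82) recv 94: fwd
Round 6: pos4(id49) recv 94: fwd
Round 7: pos5(id63) recv 94: fwd
Round 8: pos6(id94) recv 94: ELECTED
Message ID 41 originates at pos 7; dropped at pos 1 in round 2

Answer: 2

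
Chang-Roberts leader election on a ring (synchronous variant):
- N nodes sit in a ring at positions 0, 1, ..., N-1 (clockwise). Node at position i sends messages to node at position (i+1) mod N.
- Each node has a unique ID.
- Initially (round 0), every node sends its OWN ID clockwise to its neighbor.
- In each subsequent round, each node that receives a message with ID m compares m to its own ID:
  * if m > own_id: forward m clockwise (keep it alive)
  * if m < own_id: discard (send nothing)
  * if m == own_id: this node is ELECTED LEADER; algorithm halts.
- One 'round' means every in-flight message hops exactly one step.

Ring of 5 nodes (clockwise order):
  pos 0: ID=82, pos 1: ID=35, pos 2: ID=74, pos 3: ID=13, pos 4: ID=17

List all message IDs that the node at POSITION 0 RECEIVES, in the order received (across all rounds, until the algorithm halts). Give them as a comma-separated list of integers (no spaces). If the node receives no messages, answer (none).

Answer: 17,74,82

Derivation:
Round 1: pos1(id35) recv 82: fwd; pos2(id74) recv 35: drop; pos3(id13) recv 74: fwd; pos4(id17) recv 13: drop; pos0(id82) recv 17: drop
Round 2: pos2(id74) recv 82: fwd; pos4(id17) recv 74: fwd
Round 3: pos3(id13) recv 82: fwd; pos0(id82) recv 74: drop
Round 4: pos4(id17) recv 82: fwd
Round 5: pos0(id82) recv 82: ELECTED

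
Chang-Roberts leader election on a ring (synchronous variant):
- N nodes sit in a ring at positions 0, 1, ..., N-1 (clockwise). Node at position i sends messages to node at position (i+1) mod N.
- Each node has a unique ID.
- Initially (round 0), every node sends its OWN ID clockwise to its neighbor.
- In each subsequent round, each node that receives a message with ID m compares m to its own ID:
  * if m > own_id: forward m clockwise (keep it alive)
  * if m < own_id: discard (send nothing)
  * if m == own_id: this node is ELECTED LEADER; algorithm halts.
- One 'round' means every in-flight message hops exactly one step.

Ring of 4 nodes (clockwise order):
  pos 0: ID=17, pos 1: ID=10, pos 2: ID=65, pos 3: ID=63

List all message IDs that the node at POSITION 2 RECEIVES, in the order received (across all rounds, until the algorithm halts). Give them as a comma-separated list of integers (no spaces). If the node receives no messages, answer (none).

Round 1: pos1(id10) recv 17: fwd; pos2(id65) recv 10: drop; pos3(id63) recv 65: fwd; pos0(id17) recv 63: fwd
Round 2: pos2(id65) recv 17: drop; pos0(id17) recv 65: fwd; pos1(id10) recv 63: fwd
Round 3: pos1(id10) recv 65: fwd; pos2(id65) recv 63: drop
Round 4: pos2(id65) recv 65: ELECTED

Answer: 10,17,63,65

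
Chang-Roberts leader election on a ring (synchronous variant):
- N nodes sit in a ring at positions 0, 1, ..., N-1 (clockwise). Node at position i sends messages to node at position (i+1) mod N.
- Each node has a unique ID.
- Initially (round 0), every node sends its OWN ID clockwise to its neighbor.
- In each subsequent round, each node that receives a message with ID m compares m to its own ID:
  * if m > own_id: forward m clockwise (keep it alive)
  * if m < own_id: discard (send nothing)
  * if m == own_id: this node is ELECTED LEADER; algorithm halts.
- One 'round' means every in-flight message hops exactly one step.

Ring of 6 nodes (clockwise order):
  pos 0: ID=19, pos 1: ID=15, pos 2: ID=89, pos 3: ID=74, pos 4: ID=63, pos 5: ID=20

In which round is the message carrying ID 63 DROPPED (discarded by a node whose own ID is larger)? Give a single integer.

Answer: 4

Derivation:
Round 1: pos1(id15) recv 19: fwd; pos2(id89) recv 15: drop; pos3(id74) recv 89: fwd; pos4(id63) recv 74: fwd; pos5(id20) recv 63: fwd; pos0(id19) recv 20: fwd
Round 2: pos2(id89) recv 19: drop; pos4(id63) recv 89: fwd; pos5(id20) recv 74: fwd; pos0(id19) recv 63: fwd; pos1(id15) recv 20: fwd
Round 3: pos5(id20) recv 89: fwd; pos0(id19) recv 74: fwd; pos1(id15) recv 63: fwd; pos2(id89) recv 20: drop
Round 4: pos0(id19) recv 89: fwd; pos1(id15) recv 74: fwd; pos2(id89) recv 63: drop
Round 5: pos1(id15) recv 89: fwd; pos2(id89) recv 74: drop
Round 6: pos2(id89) recv 89: ELECTED
Message ID 63 originates at pos 4; dropped at pos 2 in round 4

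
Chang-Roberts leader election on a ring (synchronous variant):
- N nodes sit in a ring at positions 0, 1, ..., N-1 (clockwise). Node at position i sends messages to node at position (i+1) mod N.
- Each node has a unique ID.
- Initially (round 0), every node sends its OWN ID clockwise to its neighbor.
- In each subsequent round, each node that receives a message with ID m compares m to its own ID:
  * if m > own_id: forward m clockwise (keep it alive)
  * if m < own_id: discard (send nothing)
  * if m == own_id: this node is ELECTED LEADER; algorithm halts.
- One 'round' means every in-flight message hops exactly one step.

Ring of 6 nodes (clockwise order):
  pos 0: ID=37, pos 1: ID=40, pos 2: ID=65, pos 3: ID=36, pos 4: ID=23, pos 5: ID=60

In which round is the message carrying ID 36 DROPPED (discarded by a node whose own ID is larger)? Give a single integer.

Answer: 2

Derivation:
Round 1: pos1(id40) recv 37: drop; pos2(id65) recv 40: drop; pos3(id36) recv 65: fwd; pos4(id23) recv 36: fwd; pos5(id60) recv 23: drop; pos0(id37) recv 60: fwd
Round 2: pos4(id23) recv 65: fwd; pos5(id60) recv 36: drop; pos1(id40) recv 60: fwd
Round 3: pos5(id60) recv 65: fwd; pos2(id65) recv 60: drop
Round 4: pos0(id37) recv 65: fwd
Round 5: pos1(id40) recv 65: fwd
Round 6: pos2(id65) recv 65: ELECTED
Message ID 36 originates at pos 3; dropped at pos 5 in round 2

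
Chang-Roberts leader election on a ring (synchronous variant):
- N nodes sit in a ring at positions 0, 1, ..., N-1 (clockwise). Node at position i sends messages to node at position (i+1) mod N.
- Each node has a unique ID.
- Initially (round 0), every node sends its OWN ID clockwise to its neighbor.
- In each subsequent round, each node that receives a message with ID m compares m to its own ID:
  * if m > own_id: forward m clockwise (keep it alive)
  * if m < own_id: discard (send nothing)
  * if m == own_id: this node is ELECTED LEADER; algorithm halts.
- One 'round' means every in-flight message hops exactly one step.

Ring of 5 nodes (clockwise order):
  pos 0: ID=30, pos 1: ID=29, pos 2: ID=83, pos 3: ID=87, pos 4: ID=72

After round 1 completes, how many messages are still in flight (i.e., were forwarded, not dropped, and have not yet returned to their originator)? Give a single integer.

Answer: 3

Derivation:
Round 1: pos1(id29) recv 30: fwd; pos2(id83) recv 29: drop; pos3(id87) recv 83: drop; pos4(id72) recv 87: fwd; pos0(id30) recv 72: fwd
After round 1: 3 messages still in flight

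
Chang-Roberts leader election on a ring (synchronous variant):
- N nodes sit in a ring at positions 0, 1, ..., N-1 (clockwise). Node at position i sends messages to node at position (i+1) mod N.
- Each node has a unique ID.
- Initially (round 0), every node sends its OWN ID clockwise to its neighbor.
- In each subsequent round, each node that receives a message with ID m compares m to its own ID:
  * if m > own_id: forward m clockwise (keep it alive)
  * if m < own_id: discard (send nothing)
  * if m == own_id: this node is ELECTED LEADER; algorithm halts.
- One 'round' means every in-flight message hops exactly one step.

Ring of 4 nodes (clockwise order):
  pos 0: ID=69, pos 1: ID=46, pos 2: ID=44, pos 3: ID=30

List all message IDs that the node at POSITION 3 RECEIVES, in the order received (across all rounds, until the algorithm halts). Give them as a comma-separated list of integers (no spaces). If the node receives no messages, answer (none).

Answer: 44,46,69

Derivation:
Round 1: pos1(id46) recv 69: fwd; pos2(id44) recv 46: fwd; pos3(id30) recv 44: fwd; pos0(id69) recv 30: drop
Round 2: pos2(id44) recv 69: fwd; pos3(id30) recv 46: fwd; pos0(id69) recv 44: drop
Round 3: pos3(id30) recv 69: fwd; pos0(id69) recv 46: drop
Round 4: pos0(id69) recv 69: ELECTED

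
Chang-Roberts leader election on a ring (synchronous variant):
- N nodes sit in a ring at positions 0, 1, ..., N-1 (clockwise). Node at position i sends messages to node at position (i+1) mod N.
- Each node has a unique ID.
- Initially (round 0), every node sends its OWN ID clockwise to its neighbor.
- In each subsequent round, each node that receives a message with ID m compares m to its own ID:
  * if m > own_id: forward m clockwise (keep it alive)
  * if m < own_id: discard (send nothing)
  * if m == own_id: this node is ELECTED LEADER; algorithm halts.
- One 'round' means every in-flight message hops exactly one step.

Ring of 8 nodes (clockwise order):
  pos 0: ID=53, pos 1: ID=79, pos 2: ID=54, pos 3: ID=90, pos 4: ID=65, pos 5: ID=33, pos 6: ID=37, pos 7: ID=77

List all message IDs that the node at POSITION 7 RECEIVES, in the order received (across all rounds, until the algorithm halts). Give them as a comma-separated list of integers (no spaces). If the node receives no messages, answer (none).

Round 1: pos1(id79) recv 53: drop; pos2(id54) recv 79: fwd; pos3(id90) recv 54: drop; pos4(id65) recv 90: fwd; pos5(id33) recv 65: fwd; pos6(id37) recv 33: drop; pos7(id77) recv 37: drop; pos0(id53) recv 77: fwd
Round 2: pos3(id90) recv 79: drop; pos5(id33) recv 90: fwd; pos6(id37) recv 65: fwd; pos1(id79) recv 77: drop
Round 3: pos6(id37) recv 90: fwd; pos7(id77) recv 65: drop
Round 4: pos7(id77) recv 90: fwd
Round 5: pos0(id53) recv 90: fwd
Round 6: pos1(id79) recv 90: fwd
Round 7: pos2(id54) recv 90: fwd
Round 8: pos3(id90) recv 90: ELECTED

Answer: 37,65,90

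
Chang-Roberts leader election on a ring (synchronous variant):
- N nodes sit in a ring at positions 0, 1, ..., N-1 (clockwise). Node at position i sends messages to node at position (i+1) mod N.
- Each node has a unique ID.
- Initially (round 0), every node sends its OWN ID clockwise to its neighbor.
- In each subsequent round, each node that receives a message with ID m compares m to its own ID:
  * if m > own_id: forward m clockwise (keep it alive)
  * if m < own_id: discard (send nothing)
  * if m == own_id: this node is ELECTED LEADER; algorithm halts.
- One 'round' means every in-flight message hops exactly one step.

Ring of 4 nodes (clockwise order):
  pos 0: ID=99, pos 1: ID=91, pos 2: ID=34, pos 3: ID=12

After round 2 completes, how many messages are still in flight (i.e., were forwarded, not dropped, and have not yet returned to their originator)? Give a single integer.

Answer: 2

Derivation:
Round 1: pos1(id91) recv 99: fwd; pos2(id34) recv 91: fwd; pos3(id12) recv 34: fwd; pos0(id99) recv 12: drop
Round 2: pos2(id34) recv 99: fwd; pos3(id12) recv 91: fwd; pos0(id99) recv 34: drop
After round 2: 2 messages still in flight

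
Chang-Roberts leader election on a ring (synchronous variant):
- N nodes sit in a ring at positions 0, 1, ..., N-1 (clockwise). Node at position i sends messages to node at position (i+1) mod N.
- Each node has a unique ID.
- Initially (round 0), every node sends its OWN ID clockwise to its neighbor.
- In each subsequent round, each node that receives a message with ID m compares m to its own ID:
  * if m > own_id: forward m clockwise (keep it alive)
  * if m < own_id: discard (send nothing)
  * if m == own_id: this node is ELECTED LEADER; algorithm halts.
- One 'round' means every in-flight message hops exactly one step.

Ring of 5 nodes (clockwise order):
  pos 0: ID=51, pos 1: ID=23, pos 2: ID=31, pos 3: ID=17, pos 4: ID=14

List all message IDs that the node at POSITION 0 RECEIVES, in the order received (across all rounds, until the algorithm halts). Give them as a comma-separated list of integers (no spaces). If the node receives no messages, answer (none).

Round 1: pos1(id23) recv 51: fwd; pos2(id31) recv 23: drop; pos3(id17) recv 31: fwd; pos4(id14) recv 17: fwd; pos0(id51) recv 14: drop
Round 2: pos2(id31) recv 51: fwd; pos4(id14) recv 31: fwd; pos0(id51) recv 17: drop
Round 3: pos3(id17) recv 51: fwd; pos0(id51) recv 31: drop
Round 4: pos4(id14) recv 51: fwd
Round 5: pos0(id51) recv 51: ELECTED

Answer: 14,17,31,51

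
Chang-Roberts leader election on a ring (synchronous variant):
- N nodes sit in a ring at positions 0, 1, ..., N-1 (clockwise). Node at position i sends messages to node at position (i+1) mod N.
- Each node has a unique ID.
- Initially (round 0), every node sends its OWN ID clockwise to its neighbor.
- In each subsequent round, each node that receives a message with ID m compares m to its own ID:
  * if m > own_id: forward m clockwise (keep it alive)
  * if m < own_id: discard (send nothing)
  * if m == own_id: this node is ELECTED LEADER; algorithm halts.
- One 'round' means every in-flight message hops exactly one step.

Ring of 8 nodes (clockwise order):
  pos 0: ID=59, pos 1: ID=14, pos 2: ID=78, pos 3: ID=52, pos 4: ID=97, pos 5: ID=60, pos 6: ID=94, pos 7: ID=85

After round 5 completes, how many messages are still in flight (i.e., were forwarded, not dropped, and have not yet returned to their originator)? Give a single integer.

Answer: 2

Derivation:
Round 1: pos1(id14) recv 59: fwd; pos2(id78) recv 14: drop; pos3(id52) recv 78: fwd; pos4(id97) recv 52: drop; pos5(id60) recv 97: fwd; pos6(id94) recv 60: drop; pos7(id85) recv 94: fwd; pos0(id59) recv 85: fwd
Round 2: pos2(id78) recv 59: drop; pos4(id97) recv 78: drop; pos6(id94) recv 97: fwd; pos0(id59) recv 94: fwd; pos1(id14) recv 85: fwd
Round 3: pos7(id85) recv 97: fwd; pos1(id14) recv 94: fwd; pos2(id78) recv 85: fwd
Round 4: pos0(id59) recv 97: fwd; pos2(id78) recv 94: fwd; pos3(id52) recv 85: fwd
Round 5: pos1(id14) recv 97: fwd; pos3(id52) recv 94: fwd; pos4(id97) recv 85: drop
After round 5: 2 messages still in flight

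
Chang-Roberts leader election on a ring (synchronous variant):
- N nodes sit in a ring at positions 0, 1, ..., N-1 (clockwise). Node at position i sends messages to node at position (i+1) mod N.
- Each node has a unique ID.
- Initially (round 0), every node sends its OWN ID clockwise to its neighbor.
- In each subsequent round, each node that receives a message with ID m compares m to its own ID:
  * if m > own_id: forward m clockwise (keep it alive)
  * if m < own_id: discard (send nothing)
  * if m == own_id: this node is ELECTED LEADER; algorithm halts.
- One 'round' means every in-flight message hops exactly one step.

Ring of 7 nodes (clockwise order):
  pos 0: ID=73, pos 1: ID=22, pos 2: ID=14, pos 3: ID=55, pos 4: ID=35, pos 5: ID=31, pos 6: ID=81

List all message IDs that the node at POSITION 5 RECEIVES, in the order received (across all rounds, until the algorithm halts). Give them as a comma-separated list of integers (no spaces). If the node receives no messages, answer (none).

Round 1: pos1(id22) recv 73: fwd; pos2(id14) recv 22: fwd; pos3(id55) recv 14: drop; pos4(id35) recv 55: fwd; pos5(id31) recv 35: fwd; pos6(id81) recv 31: drop; pos0(id73) recv 81: fwd
Round 2: pos2(id14) recv 73: fwd; pos3(id55) recv 22: drop; pos5(id31) recv 55: fwd; pos6(id81) recv 35: drop; pos1(id22) recv 81: fwd
Round 3: pos3(id55) recv 73: fwd; pos6(id81) recv 55: drop; pos2(id14) recv 81: fwd
Round 4: pos4(id35) recv 73: fwd; pos3(id55) recv 81: fwd
Round 5: pos5(id31) recv 73: fwd; pos4(id35) recv 81: fwd
Round 6: pos6(id81) recv 73: drop; pos5(id31) recv 81: fwd
Round 7: pos6(id81) recv 81: ELECTED

Answer: 35,55,73,81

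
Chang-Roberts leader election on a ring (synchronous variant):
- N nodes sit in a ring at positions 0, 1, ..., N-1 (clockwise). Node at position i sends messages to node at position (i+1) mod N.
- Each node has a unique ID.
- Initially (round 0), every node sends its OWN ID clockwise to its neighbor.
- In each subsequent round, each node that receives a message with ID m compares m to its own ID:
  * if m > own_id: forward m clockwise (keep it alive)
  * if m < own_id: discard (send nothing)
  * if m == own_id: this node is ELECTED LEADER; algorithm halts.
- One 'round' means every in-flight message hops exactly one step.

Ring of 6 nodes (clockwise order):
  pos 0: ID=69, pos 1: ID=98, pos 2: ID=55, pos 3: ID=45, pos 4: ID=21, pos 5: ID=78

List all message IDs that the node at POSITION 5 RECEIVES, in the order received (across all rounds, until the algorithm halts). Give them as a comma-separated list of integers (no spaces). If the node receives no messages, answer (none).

Answer: 21,45,55,98

Derivation:
Round 1: pos1(id98) recv 69: drop; pos2(id55) recv 98: fwd; pos3(id45) recv 55: fwd; pos4(id21) recv 45: fwd; pos5(id78) recv 21: drop; pos0(id69) recv 78: fwd
Round 2: pos3(id45) recv 98: fwd; pos4(id21) recv 55: fwd; pos5(id78) recv 45: drop; pos1(id98) recv 78: drop
Round 3: pos4(id21) recv 98: fwd; pos5(id78) recv 55: drop
Round 4: pos5(id78) recv 98: fwd
Round 5: pos0(id69) recv 98: fwd
Round 6: pos1(id98) recv 98: ELECTED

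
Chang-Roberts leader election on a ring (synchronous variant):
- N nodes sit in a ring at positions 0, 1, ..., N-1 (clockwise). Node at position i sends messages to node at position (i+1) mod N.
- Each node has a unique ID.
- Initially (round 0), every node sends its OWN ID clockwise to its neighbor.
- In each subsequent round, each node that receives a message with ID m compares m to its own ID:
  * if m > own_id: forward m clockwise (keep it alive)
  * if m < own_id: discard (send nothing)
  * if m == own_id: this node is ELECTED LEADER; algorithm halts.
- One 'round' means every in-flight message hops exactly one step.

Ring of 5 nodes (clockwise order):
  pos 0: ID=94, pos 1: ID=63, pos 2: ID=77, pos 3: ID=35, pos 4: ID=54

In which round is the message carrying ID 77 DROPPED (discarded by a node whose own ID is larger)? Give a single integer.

Round 1: pos1(id63) recv 94: fwd; pos2(id77) recv 63: drop; pos3(id35) recv 77: fwd; pos4(id54) recv 35: drop; pos0(id94) recv 54: drop
Round 2: pos2(id77) recv 94: fwd; pos4(id54) recv 77: fwd
Round 3: pos3(id35) recv 94: fwd; pos0(id94) recv 77: drop
Round 4: pos4(id54) recv 94: fwd
Round 5: pos0(id94) recv 94: ELECTED
Message ID 77 originates at pos 2; dropped at pos 0 in round 3

Answer: 3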